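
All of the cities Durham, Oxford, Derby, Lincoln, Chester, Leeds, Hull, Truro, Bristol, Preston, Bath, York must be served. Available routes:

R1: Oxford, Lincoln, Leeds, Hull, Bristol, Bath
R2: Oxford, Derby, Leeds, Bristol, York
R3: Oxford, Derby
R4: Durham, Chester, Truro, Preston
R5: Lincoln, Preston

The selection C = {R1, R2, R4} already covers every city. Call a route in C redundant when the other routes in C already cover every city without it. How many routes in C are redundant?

0

Drop R1: Lincoln, Hull, Bath uncovered — not redundant.
Drop R2: Derby, York uncovered — not redundant.
Drop R4: Durham, Chester, Truro, Preston uncovered — not redundant.
None of the routes in C is redundant.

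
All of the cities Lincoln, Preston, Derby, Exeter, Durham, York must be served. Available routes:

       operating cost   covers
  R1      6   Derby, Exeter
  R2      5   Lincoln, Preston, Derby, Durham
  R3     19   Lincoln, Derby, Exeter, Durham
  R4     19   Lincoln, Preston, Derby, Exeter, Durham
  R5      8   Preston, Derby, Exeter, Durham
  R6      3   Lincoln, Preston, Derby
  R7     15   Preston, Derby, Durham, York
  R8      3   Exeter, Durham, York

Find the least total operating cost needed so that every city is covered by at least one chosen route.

6

R6, R8 cover every city at operating cost 3 + 3 = 6.
Any cover uses at least 2 routes; among all covering selections none totals below 6.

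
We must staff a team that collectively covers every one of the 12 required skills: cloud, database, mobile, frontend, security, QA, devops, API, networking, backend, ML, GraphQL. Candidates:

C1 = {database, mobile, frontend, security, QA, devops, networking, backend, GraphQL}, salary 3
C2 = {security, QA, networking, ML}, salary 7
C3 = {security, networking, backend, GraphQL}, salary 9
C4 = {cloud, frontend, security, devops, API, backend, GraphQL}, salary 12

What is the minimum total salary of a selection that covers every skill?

C1, C2, C4 cover every skill at salary 3 + 7 + 12 = 22.
Any cover uses at least 3 candidates; among all covering selections none totals below 22.

22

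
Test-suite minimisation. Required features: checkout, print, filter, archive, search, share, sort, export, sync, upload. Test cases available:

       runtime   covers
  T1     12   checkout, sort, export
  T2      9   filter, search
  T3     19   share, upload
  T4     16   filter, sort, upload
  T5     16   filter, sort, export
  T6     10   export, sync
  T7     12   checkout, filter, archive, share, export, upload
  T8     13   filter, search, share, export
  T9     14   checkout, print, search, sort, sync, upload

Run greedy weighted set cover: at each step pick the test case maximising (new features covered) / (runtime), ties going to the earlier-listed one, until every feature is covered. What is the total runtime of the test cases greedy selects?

Pick 1: T7 adds 6 new (checkout, filter, archive, share, export, upload) at runtime 12 (ratio 6/12).
Pick 2: T9 adds 4 new (print, search, sort, sync) at runtime 14 (ratio 4/14).
Greedy total runtime: 12 + 14 = 26.

26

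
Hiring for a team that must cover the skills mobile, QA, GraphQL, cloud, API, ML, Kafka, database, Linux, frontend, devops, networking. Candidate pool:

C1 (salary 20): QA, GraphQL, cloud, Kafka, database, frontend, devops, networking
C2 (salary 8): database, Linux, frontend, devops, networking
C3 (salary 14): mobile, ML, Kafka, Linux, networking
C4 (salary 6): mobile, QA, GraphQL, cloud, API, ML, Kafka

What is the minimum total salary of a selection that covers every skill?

C2, C4 cover every skill at salary 8 + 6 = 14.
Any cover uses at least 2 candidates; among all covering selections none totals below 14.

14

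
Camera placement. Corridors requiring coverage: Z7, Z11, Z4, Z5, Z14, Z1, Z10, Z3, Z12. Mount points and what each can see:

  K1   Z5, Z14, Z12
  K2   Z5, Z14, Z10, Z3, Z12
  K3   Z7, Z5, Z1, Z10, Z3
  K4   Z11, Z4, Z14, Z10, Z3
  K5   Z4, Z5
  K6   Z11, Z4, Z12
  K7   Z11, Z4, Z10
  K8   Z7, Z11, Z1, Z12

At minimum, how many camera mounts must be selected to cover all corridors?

K1, K3, K4 together cover {Z7, Z11, Z4, Z5, Z14, Z1, Z10, Z3, Z12} — every corridor.
No 2 of the 8 camera mounts cover everything (all 28 pairs fall short), so 3 is minimum.

3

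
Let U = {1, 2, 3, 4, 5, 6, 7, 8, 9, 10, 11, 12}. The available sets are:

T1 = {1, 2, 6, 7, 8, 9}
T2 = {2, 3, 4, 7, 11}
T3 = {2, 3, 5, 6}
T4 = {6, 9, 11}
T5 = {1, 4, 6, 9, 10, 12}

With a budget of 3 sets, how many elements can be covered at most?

11

Choosing T1, T2, T5 covers {1, 2, 3, 4, 6, 7, 8, 9, 10, 11, 12} — 11 elements.
No choice of 3 sets does better; here 5 is left uncovered.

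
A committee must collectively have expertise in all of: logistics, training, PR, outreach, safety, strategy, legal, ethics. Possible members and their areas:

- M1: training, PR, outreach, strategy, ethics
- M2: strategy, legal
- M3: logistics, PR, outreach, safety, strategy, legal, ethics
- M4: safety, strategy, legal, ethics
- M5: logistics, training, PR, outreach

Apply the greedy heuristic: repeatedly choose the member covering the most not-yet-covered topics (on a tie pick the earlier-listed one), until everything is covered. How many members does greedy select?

2

Pick 1: M3 covers 7 new topics (logistics, PR, outreach, safety, strategy, legal, ethics).
Pick 2: M1 covers 1 new topics (training).
Greedy uses 2 members.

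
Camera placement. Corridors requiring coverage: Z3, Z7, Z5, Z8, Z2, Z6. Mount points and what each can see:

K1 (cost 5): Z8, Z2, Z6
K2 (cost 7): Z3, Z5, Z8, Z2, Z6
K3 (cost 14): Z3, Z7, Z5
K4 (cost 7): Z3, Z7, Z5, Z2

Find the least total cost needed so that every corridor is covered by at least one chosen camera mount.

K1, K4 cover every corridor at cost 5 + 7 = 12.
Any cover uses at least 2 camera mounts; among all covering selections none totals below 12.
Greedy by coverage-per-cost would pick K2, K4 for 14 — worse than the optimum 12.

12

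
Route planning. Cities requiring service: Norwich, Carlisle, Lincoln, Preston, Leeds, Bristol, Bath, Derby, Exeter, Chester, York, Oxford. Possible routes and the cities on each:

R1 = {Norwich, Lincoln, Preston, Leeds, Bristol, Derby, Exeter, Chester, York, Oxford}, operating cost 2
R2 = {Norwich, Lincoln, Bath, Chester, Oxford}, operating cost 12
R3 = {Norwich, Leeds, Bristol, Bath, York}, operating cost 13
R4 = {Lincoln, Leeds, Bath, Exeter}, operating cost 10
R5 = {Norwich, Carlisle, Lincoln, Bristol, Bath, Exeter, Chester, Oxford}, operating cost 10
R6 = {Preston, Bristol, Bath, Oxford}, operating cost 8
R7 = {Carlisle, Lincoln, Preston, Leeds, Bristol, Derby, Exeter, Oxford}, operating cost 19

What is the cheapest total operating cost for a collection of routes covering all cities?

R1, R5 cover every city at operating cost 2 + 10 = 12.
Any cover uses at least 2 routes; among all covering selections none totals below 12.

12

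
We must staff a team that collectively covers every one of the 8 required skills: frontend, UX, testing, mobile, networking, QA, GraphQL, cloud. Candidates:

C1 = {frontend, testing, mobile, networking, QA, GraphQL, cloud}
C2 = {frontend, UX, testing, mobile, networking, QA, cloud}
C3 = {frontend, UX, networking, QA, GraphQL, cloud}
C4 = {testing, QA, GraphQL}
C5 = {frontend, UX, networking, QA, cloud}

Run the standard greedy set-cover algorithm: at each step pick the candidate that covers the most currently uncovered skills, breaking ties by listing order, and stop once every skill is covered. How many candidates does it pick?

Pick 1: C1 covers 7 new skills (frontend, testing, mobile, networking, QA, GraphQL, cloud).
Pick 2: C2 covers 1 new skills (UX).
Greedy uses 2 candidates.

2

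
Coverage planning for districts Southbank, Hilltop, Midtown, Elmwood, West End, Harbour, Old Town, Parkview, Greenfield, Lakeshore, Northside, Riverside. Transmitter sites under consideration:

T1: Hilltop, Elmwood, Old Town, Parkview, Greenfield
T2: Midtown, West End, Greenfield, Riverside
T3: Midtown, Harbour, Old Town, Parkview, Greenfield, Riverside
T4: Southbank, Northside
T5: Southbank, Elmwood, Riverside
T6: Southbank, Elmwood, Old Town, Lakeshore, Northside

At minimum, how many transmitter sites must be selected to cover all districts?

T1, T2, T3, T6 together cover {Southbank, Hilltop, Midtown, Elmwood, West End, Harbour, Old Town, Parkview, Greenfield, Lakeshore, Northside, Riverside} — every district.
No 3 of the 6 transmitter sites cover everything (all 20 triples fall short), so 4 is minimum.

4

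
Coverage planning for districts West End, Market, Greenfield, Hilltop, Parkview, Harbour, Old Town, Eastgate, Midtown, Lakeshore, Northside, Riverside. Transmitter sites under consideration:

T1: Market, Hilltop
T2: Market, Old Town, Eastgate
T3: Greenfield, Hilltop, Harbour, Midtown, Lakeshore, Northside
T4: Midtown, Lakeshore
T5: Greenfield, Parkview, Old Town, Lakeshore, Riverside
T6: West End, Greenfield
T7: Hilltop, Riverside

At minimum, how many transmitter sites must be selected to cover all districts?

T2, T3, T5, T6 together cover {West End, Market, Greenfield, Hilltop, Parkview, Harbour, Old Town, Eastgate, Midtown, Lakeshore, Northside, Riverside} — every district.
No 3 of the 7 transmitter sites cover everything (all 35 triples fall short), so 4 is minimum.

4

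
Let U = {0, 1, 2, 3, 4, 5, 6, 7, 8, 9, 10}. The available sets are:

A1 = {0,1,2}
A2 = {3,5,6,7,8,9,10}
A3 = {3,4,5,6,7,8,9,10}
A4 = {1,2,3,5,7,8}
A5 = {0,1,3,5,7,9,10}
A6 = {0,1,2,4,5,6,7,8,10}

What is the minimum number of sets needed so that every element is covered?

A1, A3 together cover {0, 1, 2, 3, 4, 5, 6, 7, 8, 9, 10} — every element.
No single set contains all 11 elements, so 2 is optimal.

2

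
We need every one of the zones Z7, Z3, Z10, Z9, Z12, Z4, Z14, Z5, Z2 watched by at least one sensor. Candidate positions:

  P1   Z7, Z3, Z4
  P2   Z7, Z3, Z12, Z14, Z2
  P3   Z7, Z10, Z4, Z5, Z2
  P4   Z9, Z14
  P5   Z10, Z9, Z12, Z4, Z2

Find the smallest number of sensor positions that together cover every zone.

P2, P3, P4 together cover {Z7, Z3, Z10, Z9, Z12, Z4, Z14, Z5, Z2} — every zone.
No 2 of the 5 sensor positions cover everything (all 10 pairs fall short), so 3 is minimum.

3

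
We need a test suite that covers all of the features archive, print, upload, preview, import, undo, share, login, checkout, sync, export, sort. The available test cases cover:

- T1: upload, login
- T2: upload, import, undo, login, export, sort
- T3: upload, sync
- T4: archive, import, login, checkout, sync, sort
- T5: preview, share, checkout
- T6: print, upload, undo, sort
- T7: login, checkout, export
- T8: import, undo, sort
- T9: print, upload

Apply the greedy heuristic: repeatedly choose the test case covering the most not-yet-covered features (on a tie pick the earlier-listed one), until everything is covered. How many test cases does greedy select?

4

Pick 1: T2 covers 6 new features (upload, import, undo, login, export, sort).
Pick 2: T4 covers 3 new features (archive, checkout, sync).
Pick 3: T5 covers 2 new features (preview, share).
Pick 4: T6 covers 1 new features (print).
Greedy uses 4 test cases.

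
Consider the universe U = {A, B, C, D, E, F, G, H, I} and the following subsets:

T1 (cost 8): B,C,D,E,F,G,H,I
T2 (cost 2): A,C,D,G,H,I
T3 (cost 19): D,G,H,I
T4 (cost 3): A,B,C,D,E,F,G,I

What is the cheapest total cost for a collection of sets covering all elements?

5

T2, T4 cover every element at cost 2 + 3 = 5.
Any cover uses at least 2 sets; among all covering selections none totals below 5.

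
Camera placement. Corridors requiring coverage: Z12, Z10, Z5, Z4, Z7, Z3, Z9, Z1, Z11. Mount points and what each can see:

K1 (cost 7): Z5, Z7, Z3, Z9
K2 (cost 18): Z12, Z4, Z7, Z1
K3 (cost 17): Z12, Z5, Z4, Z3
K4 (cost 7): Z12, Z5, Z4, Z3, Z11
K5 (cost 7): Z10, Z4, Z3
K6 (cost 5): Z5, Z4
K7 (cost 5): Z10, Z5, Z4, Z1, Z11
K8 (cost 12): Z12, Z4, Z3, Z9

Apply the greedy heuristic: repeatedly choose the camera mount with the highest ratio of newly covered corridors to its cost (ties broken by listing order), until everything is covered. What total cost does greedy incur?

Pick 1: K7 adds 5 new (Z10, Z5, Z4, Z1, Z11) at cost 5 (ratio 5/5).
Pick 2: K1 adds 3 new (Z7, Z3, Z9) at cost 7 (ratio 3/7).
Pick 3: K4 adds 1 new (Z12) at cost 7 (ratio 1/7).
Greedy total cost: 5 + 7 + 7 = 19.

19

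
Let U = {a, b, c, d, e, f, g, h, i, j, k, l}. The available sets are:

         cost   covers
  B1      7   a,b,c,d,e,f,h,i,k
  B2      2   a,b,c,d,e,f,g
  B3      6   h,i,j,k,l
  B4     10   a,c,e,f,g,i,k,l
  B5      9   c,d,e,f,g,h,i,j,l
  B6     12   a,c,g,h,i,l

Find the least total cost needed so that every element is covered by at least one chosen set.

B2, B3 cover every element at cost 2 + 6 = 8.
Any cover uses at least 2 sets; among all covering selections none totals below 8.

8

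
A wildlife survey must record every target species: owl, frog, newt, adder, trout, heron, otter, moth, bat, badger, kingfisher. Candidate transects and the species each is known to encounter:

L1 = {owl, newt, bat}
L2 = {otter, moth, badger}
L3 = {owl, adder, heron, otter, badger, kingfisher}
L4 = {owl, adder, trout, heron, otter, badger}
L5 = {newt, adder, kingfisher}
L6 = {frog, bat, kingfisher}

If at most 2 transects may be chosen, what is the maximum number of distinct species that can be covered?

9

Choosing L4, L6 covers {owl, frog, adder, trout, heron, otter, bat, badger, kingfisher} — 9 species.
No choice of 2 transects does better; here newt, moth are left uncovered.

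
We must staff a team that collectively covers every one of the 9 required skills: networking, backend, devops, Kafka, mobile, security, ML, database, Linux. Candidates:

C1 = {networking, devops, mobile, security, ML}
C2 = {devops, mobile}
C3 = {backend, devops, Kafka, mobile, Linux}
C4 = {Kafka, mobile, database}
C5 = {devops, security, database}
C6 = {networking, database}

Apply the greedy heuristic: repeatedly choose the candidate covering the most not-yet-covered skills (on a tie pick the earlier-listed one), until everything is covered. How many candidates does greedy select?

3

Pick 1: C1 covers 5 new skills (networking, devops, mobile, security, ML).
Pick 2: C3 covers 3 new skills (backend, Kafka, Linux).
Pick 3: C4 covers 1 new skills (database).
Greedy uses 3 candidates.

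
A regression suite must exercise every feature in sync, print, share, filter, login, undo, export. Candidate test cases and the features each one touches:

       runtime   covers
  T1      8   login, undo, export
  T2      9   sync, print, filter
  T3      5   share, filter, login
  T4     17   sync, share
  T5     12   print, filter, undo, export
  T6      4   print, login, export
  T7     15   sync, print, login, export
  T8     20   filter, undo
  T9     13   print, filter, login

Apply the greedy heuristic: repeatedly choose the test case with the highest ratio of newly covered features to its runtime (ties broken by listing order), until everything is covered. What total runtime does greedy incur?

Pick 1: T6 adds 3 new (print, login, export) at runtime 4 (ratio 3/4).
Pick 2: T3 adds 2 new (share, filter) at runtime 5 (ratio 2/5).
Pick 3: T1 adds 1 new (undo) at runtime 8 (ratio 1/8).
Pick 4: T2 adds 1 new (sync) at runtime 9 (ratio 1/9).
Greedy total runtime: 4 + 5 + 8 + 9 = 26. (The true optimum is 22, so greedy overshoots here.)

26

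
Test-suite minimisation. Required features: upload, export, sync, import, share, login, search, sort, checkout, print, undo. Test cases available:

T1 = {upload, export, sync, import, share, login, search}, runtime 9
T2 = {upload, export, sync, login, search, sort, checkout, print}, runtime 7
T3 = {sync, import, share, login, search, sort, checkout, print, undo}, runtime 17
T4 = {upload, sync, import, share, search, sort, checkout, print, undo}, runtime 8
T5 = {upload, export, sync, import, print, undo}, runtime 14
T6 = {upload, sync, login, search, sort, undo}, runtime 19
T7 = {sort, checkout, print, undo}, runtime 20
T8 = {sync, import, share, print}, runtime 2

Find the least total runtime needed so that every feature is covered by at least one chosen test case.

15

T2, T4 cover every feature at runtime 7 + 8 = 15.
Any cover uses at least 2 test cases; among all covering selections none totals below 15.
Greedy by coverage-per-runtime would pick T8, T2, T4 for 17 — worse than the optimum 15.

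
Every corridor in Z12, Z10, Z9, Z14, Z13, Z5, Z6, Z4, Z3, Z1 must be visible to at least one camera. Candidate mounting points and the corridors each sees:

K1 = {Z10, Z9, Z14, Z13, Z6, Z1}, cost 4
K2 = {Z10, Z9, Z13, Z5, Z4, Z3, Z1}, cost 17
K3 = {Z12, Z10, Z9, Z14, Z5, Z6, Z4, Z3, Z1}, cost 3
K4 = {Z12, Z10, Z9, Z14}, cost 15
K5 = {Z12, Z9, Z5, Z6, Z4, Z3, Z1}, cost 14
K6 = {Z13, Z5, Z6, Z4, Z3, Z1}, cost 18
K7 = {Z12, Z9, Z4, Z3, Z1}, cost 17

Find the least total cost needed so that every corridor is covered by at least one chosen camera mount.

7

K1, K3 cover every corridor at cost 4 + 3 = 7.
Any cover uses at least 2 camera mounts; among all covering selections none totals below 7.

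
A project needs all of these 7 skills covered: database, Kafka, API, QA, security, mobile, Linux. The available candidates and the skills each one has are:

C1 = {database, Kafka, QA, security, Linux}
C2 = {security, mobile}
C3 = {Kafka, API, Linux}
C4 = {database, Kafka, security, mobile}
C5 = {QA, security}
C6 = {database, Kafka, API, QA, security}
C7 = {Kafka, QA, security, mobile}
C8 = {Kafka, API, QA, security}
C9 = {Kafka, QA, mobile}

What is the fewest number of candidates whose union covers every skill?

C1, C2, C3 together cover {database, Kafka, API, QA, security, mobile, Linux} — every skill.
No 2 of the 9 candidates cover everything (all 36 pairs fall short), so 3 is minimum.

3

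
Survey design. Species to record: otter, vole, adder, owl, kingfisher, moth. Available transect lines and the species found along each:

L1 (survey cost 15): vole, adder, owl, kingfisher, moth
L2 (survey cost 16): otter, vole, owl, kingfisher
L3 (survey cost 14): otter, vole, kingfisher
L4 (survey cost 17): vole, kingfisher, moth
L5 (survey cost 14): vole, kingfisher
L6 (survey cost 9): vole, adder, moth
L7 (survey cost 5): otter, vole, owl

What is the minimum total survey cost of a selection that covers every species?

L1, L7 cover every species at survey cost 15 + 5 = 20.
Any cover uses at least 2 transects; among all covering selections none totals below 20.
Greedy by coverage-per-survey cost would pick L7, L6, L3 for 28 — worse than the optimum 20.

20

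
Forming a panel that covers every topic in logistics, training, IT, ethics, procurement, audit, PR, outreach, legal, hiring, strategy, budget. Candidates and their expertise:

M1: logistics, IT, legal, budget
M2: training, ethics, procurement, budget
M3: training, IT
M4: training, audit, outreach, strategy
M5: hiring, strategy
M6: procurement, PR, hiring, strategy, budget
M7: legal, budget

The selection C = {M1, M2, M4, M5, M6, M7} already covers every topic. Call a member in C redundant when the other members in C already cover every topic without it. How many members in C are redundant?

2

Drop M1: logistics, IT uncovered — not redundant.
Drop M2: ethics uncovered — not redundant.
Drop M4: audit, outreach uncovered — not redundant.
Drop M5: the rest still cover every topic — redundant.
Drop M6: PR uncovered — not redundant.
Drop M7: the rest still cover every topic — redundant.
2 redundant: M5, M7.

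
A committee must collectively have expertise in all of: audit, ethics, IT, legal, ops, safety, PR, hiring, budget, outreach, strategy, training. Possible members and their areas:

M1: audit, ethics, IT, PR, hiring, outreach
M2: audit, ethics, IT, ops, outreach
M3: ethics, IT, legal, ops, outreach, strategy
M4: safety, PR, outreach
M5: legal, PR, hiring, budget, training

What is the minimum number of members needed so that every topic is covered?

4

M1, M3, M4, M5 together cover {audit, ethics, IT, legal, ops, safety, PR, hiring, budget, outreach, strategy, training} — every topic.
No 3 of the 5 members cover everything (all 10 triples fall short), so 4 is minimum.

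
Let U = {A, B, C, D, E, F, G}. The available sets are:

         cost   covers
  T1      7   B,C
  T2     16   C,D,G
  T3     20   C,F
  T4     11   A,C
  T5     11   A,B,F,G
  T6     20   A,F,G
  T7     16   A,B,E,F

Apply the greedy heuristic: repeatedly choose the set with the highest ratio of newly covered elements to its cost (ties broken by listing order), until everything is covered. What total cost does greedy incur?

50

Pick 1: T5 adds 4 new (A, B, F, G) at cost 11 (ratio 4/11).
Pick 2: T1 adds 1 new (C) at cost 7 (ratio 1/7).
Pick 3: T2 adds 1 new (D) at cost 16 (ratio 1/16).
Pick 4: T7 adds 1 new (E) at cost 16 (ratio 1/16).
Greedy total cost: 11 + 7 + 16 + 16 = 50. (The true optimum is 32, so greedy overshoots here.)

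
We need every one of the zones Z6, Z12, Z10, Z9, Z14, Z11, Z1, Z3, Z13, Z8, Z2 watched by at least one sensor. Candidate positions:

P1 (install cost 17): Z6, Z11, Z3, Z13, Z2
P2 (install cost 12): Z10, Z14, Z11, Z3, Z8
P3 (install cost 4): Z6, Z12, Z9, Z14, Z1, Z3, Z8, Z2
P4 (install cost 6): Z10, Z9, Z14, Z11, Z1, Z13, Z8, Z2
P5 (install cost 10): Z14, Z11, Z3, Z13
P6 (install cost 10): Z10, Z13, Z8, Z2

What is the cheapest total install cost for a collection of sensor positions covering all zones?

P3, P4 cover every zone at install cost 4 + 6 = 10.
Any cover uses at least 2 sensor positions; among all covering selections none totals below 10.

10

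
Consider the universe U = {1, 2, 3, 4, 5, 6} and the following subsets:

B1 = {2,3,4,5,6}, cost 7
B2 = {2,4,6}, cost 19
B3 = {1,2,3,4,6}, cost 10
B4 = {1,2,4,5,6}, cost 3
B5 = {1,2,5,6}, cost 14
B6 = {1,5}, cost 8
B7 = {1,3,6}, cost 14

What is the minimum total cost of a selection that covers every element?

B1, B4 cover every element at cost 7 + 3 = 10.
Any cover uses at least 2 sets; among all covering selections none totals below 10.

10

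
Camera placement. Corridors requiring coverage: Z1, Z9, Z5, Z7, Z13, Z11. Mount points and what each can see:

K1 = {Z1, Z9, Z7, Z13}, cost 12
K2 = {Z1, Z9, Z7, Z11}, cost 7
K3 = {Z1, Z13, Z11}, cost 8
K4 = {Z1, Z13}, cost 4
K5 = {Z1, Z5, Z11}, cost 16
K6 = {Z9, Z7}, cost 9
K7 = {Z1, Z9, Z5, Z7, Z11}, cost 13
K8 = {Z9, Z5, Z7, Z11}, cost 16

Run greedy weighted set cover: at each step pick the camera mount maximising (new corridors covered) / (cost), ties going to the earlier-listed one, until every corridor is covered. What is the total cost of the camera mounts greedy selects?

24

Pick 1: K2 adds 4 new (Z1, Z9, Z7, Z11) at cost 7 (ratio 4/7).
Pick 2: K4 adds 1 new (Z13) at cost 4 (ratio 1/4).
Pick 3: K7 adds 1 new (Z5) at cost 13 (ratio 1/13).
Greedy total cost: 7 + 4 + 13 = 24. (The true optimum is 17, so greedy overshoots here.)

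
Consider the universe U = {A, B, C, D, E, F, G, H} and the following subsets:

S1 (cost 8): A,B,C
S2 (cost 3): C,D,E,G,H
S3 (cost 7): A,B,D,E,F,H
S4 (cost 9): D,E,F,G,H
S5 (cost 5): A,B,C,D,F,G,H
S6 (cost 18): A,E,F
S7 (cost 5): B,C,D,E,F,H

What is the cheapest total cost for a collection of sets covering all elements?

S2, S5 cover every element at cost 3 + 5 = 8.
Any cover uses at least 2 sets; among all covering selections none totals below 8.

8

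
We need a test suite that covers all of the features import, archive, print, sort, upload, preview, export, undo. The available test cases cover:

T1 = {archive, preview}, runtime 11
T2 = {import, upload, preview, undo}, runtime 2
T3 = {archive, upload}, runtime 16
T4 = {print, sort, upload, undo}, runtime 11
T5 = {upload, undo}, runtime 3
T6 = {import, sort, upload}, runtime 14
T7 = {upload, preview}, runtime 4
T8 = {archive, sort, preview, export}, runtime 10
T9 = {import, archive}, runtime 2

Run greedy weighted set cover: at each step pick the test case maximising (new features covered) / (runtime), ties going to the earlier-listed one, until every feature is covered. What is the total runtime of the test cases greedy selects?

25

Pick 1: T2 adds 4 new (import, upload, preview, undo) at runtime 2 (ratio 4/2).
Pick 2: T9 adds 1 new (archive) at runtime 2 (ratio 1/2).
Pick 3: T8 adds 2 new (sort, export) at runtime 10 (ratio 2/10).
Pick 4: T4 adds 1 new (print) at runtime 11 (ratio 1/11).
Greedy total runtime: 2 + 2 + 10 + 11 = 25. (The true optimum is 23, so greedy overshoots here.)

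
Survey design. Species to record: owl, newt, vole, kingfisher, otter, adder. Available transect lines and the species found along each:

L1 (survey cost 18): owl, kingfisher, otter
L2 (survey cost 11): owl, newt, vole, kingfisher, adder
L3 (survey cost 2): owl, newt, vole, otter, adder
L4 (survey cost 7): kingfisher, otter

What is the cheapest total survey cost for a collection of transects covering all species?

L3, L4 cover every species at survey cost 2 + 7 = 9.
Any cover uses at least 2 transects; among all covering selections none totals below 9.

9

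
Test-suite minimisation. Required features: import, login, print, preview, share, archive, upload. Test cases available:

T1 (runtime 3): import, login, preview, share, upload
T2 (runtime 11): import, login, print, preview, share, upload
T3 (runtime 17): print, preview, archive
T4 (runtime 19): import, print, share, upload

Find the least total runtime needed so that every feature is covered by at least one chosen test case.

T1, T3 cover every feature at runtime 3 + 17 = 20.
Any cover uses at least 2 test cases; among all covering selections none totals below 20.

20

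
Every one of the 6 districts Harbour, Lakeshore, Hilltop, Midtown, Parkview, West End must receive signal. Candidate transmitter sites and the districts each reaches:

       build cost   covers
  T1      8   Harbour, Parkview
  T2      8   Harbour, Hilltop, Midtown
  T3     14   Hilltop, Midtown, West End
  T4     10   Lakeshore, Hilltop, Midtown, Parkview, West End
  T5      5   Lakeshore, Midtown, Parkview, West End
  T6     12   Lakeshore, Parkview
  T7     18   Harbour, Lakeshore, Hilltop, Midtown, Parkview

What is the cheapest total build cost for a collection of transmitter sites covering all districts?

T2, T5 cover every district at build cost 8 + 5 = 13.
Any cover uses at least 2 transmitter sites; among all covering selections none totals below 13.

13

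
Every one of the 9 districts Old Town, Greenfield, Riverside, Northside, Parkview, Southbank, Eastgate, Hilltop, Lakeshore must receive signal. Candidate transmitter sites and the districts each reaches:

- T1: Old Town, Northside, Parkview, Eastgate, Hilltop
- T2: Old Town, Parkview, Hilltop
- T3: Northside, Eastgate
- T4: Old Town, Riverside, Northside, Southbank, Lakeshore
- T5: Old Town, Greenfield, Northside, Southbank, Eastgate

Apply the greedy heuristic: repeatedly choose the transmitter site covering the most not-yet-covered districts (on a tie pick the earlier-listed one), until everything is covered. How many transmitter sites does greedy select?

Pick 1: T1 covers 5 new districts (Old Town, Northside, Parkview, Eastgate, Hilltop).
Pick 2: T4 covers 3 new districts (Riverside, Southbank, Lakeshore).
Pick 3: T5 covers 1 new districts (Greenfield).
Greedy uses 3 transmitter sites.

3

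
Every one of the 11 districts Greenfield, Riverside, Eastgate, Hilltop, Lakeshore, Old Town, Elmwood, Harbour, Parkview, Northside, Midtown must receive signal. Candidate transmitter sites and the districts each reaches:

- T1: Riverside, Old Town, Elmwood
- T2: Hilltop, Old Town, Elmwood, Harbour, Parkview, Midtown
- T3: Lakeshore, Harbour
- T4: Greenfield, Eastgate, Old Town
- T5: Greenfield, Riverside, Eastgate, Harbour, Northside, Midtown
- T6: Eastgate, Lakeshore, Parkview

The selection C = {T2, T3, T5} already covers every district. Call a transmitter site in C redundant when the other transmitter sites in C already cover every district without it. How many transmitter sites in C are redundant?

Drop T2: Hilltop, Old Town, Elmwood, Parkview uncovered — not redundant.
Drop T3: Lakeshore uncovered — not redundant.
Drop T5: Greenfield, Riverside, Eastgate, Northside uncovered — not redundant.
None of the transmitter sites in C is redundant.

0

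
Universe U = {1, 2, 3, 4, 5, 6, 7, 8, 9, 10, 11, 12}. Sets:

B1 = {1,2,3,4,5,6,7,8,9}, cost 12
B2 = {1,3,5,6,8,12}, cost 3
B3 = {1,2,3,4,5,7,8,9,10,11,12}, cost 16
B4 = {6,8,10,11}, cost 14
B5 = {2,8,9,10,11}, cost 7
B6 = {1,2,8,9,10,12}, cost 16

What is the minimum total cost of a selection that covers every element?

19

B2, B3 cover every element at cost 3 + 16 = 19.
Any cover uses at least 2 sets; among all covering selections none totals below 19.
Greedy by coverage-per-cost would pick B2, B5, B1 for 22 — worse than the optimum 19.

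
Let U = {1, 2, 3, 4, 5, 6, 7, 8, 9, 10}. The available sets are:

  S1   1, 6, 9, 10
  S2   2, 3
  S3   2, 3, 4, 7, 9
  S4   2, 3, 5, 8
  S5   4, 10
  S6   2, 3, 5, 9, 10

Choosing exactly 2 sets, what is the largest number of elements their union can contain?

8

Choosing S1, S3 covers {1, 2, 3, 4, 6, 7, 9, 10} — 8 elements.
No choice of 2 sets does better; here 5, 8 are left uncovered.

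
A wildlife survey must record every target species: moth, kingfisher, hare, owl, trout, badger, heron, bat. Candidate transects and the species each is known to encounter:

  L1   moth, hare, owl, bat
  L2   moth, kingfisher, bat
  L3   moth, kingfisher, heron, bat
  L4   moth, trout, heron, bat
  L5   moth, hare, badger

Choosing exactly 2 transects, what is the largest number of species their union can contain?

Choosing L1, L3 covers {moth, kingfisher, hare, owl, heron, bat} — 6 species.
No choice of 2 transects does better; here trout, badger are left uncovered.

6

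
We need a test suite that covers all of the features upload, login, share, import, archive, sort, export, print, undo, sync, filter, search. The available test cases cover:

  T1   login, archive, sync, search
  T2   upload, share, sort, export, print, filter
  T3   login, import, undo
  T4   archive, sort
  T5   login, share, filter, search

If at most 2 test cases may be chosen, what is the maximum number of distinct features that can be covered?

Choosing T1, T2 covers {upload, login, share, archive, sort, export, print, sync, filter, search} — 10 features.
No choice of 2 test cases does better; here import, undo are left uncovered.

10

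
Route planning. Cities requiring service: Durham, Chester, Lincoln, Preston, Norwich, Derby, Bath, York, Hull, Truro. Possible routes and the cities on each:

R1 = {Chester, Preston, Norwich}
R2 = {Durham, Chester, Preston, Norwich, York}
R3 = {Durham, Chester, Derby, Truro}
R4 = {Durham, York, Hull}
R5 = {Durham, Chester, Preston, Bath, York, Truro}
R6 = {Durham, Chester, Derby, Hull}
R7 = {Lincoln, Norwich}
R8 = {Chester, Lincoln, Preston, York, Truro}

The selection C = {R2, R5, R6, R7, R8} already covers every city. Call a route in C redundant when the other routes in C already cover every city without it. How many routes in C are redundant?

Drop R2: the rest still cover every city — redundant.
Drop R5: Bath uncovered — not redundant.
Drop R6: Derby, Hull uncovered — not redundant.
Drop R7: the rest still cover every city — redundant.
Drop R8: the rest still cover every city — redundant.
3 redundant: R2, R7, R8.

3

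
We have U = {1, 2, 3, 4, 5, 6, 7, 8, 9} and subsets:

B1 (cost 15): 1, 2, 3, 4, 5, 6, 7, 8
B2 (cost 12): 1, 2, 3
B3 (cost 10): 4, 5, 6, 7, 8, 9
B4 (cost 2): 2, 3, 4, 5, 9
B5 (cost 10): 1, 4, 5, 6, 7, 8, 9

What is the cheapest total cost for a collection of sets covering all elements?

B4, B5 cover every element at cost 2 + 10 = 12.
Any cover uses at least 2 sets; among all covering selections none totals below 12.

12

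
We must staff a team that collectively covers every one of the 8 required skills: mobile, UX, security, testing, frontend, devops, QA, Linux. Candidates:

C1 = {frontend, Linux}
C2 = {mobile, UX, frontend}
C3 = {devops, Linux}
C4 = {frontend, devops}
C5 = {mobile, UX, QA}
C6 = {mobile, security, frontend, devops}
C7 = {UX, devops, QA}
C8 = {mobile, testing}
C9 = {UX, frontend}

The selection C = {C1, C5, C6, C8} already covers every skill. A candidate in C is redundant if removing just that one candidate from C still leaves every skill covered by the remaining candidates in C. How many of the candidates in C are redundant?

Drop C1: Linux uncovered — not redundant.
Drop C5: UX, QA uncovered — not redundant.
Drop C6: security, devops uncovered — not redundant.
Drop C8: testing uncovered — not redundant.
None of the candidates in C is redundant.

0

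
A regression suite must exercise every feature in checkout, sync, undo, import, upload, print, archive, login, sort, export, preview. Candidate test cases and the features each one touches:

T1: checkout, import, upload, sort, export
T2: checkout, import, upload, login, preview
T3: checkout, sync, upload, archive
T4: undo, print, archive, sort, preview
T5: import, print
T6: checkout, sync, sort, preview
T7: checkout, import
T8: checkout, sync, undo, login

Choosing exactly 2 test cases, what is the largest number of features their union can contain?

9

Choosing T1, T4 covers {checkout, undo, import, upload, print, archive, sort, export, preview} — 9 features.
No choice of 2 test cases does better; here sync, login are left uncovered.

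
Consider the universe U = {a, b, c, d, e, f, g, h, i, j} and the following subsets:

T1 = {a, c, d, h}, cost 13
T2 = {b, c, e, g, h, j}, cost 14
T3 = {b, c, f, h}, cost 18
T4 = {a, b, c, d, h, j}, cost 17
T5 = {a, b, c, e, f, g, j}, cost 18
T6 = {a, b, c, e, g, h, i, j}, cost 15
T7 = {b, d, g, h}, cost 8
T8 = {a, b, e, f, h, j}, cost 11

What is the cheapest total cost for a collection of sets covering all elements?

34

T6, T7, T8 cover every element at cost 15 + 8 + 11 = 34.
Any cover uses at least 3 sets; among all covering selections none totals below 34.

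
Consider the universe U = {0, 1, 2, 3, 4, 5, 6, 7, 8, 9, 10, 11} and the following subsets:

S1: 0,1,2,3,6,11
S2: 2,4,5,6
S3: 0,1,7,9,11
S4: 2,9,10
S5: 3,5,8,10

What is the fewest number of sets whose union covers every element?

3

S2, S3, S5 together cover {0, 1, 2, 3, 4, 5, 6, 7, 8, 9, 10, 11} — every element.
No 2 of the 5 sets cover everything (all 10 pairs fall short), so 3 is minimum.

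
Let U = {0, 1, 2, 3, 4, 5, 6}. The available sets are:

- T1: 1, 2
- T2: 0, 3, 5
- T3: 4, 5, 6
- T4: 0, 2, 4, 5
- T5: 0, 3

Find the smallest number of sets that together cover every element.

T1, T2, T3 together cover {0, 1, 2, 3, 4, 5, 6} — every element.
No 2 of the 5 sets cover everything (all 10 pairs fall short), so 3 is minimum.

3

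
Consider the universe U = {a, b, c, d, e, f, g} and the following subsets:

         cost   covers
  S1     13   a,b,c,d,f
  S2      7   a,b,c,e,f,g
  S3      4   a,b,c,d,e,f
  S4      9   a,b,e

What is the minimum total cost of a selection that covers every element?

S2, S3 cover every element at cost 7 + 4 = 11.
Any cover uses at least 2 sets; among all covering selections none totals below 11.

11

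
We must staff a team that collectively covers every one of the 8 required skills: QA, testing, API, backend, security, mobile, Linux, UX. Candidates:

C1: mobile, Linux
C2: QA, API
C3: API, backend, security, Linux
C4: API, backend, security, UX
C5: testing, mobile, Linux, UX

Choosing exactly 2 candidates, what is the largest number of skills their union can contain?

Choosing C3, C5 covers {testing, API, backend, security, mobile, Linux, UX} — 7 skills.
No choice of 2 candidates does better; here QA is left uncovered.

7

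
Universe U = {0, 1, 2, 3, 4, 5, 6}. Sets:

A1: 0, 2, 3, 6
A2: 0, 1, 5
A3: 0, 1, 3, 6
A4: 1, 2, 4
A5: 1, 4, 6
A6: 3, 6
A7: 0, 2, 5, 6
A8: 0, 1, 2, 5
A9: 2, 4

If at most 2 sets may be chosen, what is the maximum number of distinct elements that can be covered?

6

Choosing A1, A2 covers {0, 1, 2, 3, 5, 6} — 6 elements.
No choice of 2 sets does better; here 4 is left uncovered.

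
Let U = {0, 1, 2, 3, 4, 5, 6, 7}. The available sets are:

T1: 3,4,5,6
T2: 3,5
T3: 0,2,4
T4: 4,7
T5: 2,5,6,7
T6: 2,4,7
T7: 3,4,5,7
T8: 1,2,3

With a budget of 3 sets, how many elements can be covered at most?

Choosing T3, T5, T8 covers {0, 1, 2, 3, 4, 5, 6, 7} — 8 elements.
That is all 8 elements.

8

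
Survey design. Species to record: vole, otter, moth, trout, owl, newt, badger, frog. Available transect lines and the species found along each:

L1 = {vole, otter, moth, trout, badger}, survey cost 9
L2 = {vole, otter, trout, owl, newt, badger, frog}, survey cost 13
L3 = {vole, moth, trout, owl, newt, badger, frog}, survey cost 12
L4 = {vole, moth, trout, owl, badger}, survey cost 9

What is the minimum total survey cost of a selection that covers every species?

21

L1, L3 cover every species at survey cost 9 + 12 = 21.
Any cover uses at least 2 transects; among all covering selections none totals below 21.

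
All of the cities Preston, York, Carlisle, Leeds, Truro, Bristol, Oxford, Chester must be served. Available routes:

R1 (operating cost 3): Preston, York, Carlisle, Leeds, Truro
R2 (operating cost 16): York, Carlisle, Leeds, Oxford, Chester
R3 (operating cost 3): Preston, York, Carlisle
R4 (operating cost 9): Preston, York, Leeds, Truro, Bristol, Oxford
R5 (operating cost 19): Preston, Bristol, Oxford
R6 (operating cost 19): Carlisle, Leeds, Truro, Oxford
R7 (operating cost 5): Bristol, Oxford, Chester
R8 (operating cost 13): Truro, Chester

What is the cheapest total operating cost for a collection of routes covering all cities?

8

R1, R7 cover every city at operating cost 3 + 5 = 8.
Any cover uses at least 2 routes; among all covering selections none totals below 8.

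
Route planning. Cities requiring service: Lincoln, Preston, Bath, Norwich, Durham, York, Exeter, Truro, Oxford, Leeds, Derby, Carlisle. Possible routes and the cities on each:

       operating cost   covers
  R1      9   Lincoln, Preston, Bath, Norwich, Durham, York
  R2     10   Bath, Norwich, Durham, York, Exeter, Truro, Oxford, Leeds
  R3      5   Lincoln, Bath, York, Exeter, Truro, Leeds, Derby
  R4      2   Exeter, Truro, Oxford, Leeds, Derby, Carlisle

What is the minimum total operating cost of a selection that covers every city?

R1, R4 cover every city at operating cost 9 + 2 = 11.
Any cover uses at least 2 routes; among all covering selections none totals below 11.

11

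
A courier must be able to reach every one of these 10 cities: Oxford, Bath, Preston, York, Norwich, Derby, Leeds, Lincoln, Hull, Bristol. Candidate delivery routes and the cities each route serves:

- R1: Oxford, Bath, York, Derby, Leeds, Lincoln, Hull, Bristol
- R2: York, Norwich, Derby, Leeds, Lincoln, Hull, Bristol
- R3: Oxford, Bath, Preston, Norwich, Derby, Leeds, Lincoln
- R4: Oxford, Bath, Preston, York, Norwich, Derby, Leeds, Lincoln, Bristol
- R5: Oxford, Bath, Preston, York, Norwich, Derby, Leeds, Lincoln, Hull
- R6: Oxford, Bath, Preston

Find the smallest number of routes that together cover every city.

2

R1, R3 together cover {Oxford, Bath, Preston, York, Norwich, Derby, Leeds, Lincoln, Hull, Bristol} — every city.
No single route contains all 10 cities, so 2 is optimal.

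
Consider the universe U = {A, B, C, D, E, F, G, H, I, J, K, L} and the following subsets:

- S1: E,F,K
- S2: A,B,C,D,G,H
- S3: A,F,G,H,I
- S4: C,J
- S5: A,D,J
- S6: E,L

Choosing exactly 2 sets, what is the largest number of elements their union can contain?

9

Choosing S1, S2 covers {A, B, C, D, E, F, G, H, K} — 9 elements.
No choice of 2 sets does better; here I, J, L are left uncovered.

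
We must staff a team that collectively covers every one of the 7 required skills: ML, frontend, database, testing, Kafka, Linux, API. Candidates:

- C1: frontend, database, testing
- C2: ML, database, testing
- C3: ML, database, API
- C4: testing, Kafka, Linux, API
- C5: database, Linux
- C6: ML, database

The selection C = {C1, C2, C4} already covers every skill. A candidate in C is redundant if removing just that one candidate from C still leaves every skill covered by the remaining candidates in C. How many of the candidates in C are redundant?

0

Drop C1: frontend uncovered — not redundant.
Drop C2: ML uncovered — not redundant.
Drop C4: Kafka, Linux, API uncovered — not redundant.
None of the candidates in C is redundant.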